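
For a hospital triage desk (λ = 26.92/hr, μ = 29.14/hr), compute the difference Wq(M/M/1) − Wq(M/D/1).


ρ = 26.92/29.14 = 0.9238
Wq(M/M/1) = ρ/(μ−λ) = 0.9238/2.22 = 0.41613 hr
Wq(M/D/1) = ρ/(2(μ−λ)) = 0.20807 hr
Savings = 0.41613 − 0.20807 = 0.20807 hr

Final: 0.20807 hr


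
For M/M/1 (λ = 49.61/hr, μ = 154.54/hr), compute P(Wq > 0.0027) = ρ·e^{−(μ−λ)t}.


ρ = 49.61/154.54 = 0.3210
P(Wq > t) = ρ·e^{−(μ−λ)t} = 0.3210·e^{−0.2833}
= 0.3210·0.753285 = 0.241818

Final: 0.241818


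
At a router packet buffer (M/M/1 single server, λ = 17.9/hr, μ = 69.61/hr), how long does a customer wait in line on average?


ρ = 17.9/69.61 = 0.2571
Wq = ρ/(μ−λ) = 0.2571/(69.61 − 17.9) = 0.2571/51.71 = 0.004973 hr

Final: 0.004973 hr


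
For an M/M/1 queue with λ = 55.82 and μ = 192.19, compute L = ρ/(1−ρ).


ρ = λ/μ = 55.82/192.19 = 0.2904
L = ρ/(1−ρ) = 0.2904/(1 − 0.2904) = 0.2904/0.7096 = 0.4093

Final: 0.4093


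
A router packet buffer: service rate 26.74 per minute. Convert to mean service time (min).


Mean service time = 1/μ = 1/26.74 minute = 0.03740 minute
In minutes: 0.03740 × 1 = 0.03740 min

Final: 0.03740 min


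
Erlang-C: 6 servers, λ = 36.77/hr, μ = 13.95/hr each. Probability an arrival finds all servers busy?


a = λ/μ = 2.6358; ρ = a/6 = 0.4393
P₀ = 0.071103 (from M/M/c formula)
C(c,a) = [a^c/(c!(1−ρ))]·P₀ = [335.36407/(720·0.5607)]·0.071103
= 0.83073·0.071103 = 0.059067

Final: 0.059067


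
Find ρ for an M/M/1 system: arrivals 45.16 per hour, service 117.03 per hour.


ρ = λ/μ = 45.16/117.03 = 0.3859

Final: 0.3859


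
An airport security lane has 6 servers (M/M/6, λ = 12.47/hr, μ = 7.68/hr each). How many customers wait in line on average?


a = λ/μ = 1.6237; ρ = a/6 = 0.2706
P₀ = 0.197087
Lq = P₀·a^c·ρ / (c!·(1−ρ)²) = 0.197087·18.32447·0.2706/(720·0.53200)
= 0.002552

Final: 0.002552


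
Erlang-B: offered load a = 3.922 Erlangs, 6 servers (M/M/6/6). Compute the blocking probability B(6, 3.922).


B(c,a) = (a^c/c!) / Σ_{k=0}^{c} a^k/k!
a^6/6! = 5.054905
Σ terms (k=0..6): 1.00000 + 3.92200 + 7.69104 + 10.05476 + 9.85869 + 7.73315 + 5.05491 = 45.314546
B = 5.054905/45.314546 = 0.111551

Final: 0.111551


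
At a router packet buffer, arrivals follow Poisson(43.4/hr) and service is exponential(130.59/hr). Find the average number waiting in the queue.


ρ = 43.4/130.59 = 0.3323
Lq = ρ²/(1−ρ) = 0.1104/0.6677 = 0.1654

Final: 0.1654


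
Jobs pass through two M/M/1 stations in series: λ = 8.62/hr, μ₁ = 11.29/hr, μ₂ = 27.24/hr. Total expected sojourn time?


Each node sees arrival rate λ = 8.62/hr (tandem ⇒ throughput preserved).
W₁ = 1/(μ₁−λ) = 1/(11.29−8.62) = 0.37453 hr
W₂ = 1/(μ₂−λ) = 1/(27.24−8.62) = 0.05371 hr
W_total = W₁ + W₂ = 0.37453 + 0.05371 = 0.42824 hr

Final: 0.42824 hr


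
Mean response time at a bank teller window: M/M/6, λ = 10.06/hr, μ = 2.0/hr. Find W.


a = 5.0300; ρ = 0.8383; P₀ = 0.004300
Lq = P₀·a^c·ρ/(c!(1−ρ)²) = 3.10284
Wq = Lq/λ = 3.10284/10.06 = 0.30843 hr
W = Wq + 1/μ = 0.30843 + 0.50000 = 0.80843 hr

Final: 0.80843 hr


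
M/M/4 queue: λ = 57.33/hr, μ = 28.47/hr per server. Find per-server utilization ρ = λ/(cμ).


ρ = λ/(cμ) = 57.33/(4·28.47) = 57.33/113.88 = 0.5034

Final: 0.5034


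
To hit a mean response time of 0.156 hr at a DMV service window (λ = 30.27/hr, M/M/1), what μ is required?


W = 1/(μ−λ) ⇒ μ − λ = 1/W = 1/0.156 = 6.4103
μ = λ + 1/W = 30.27 + 6.4103 = 36.6803 per hr

Final: 36.6803 /hr


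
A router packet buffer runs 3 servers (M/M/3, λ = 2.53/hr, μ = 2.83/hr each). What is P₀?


a = λ/μ = 2.53/2.83 = 0.8940; ρ = a/c = 0.2980
Σ_{k=0}^{2} a^k/k! (terms k=0..2) = 1.00000 + 0.89399 + 0.39961 = 2.29360
Tail: a^3/(3!(1−ρ)) = 0.71450/(6·0.7020) = 0.16963
P₀ = 1/(2.29360 + 0.16963) = 1/2.46324 = 0.405970

Final: 0.405970


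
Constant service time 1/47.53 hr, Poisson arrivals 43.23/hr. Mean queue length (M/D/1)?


ρ = 43.23/47.53 = 0.9095
M/D/1: Lq = ρ²/(2(1−ρ)) = 0.8272/(2·0.09047) = 4.57198

Final: 4.57198


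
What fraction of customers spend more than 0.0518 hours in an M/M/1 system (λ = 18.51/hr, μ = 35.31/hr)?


W ~ Exponential(μ−λ) for M/M/1.
μ − λ = 35.31 − 18.51 = 16.8000
P(W > t) = e^{−(μ−λ)t} = e^{−0.8702} = 0.418851

Final: 0.418851


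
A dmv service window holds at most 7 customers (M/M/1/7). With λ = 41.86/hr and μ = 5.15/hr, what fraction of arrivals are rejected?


ρ = λ/μ = 41.86/5.15 = 8.1282
P_K = (1−ρ)ρ^K/(1−ρ^(K+1)) = (-7.1282·2343926.368420)/(1 − 19051797.627583)
= -16707871.259163/-19051796.627583 = 0.876971

Final: 0.876971


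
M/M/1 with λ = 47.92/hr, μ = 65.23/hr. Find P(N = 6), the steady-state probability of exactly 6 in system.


ρ = 47.92/65.23 = 0.7346
P_n = (1−ρ)·ρ^n = (1 − 0.7346)·0.7346^6 = 0.2654·0.157187 = 0.041713

Final: 0.041713


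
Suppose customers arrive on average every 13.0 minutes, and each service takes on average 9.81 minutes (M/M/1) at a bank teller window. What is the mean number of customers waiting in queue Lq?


λ = 60/13.0 = 4.6154 /hr
μ = 60/9.81 = 6.1162 /hr
ρ = λ/μ = 4.6154/6.1162 = 0.7546
Lq = ρ²/(1−ρ) = 0.5694/0.2454 = 2.3206

Final: 2.3206


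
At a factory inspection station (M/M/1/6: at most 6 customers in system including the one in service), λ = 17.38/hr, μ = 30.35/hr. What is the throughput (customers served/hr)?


ρ = 0.5727; P_K = (1−ρ)ρ^6/(1−ρ^7) = 0.015381
λ_eff = λ(1 − P_K) = 17.38·(1 − 0.015381) = 17.38·0.984619 = 17.1127 /hr

Final: 17.1127 /hr


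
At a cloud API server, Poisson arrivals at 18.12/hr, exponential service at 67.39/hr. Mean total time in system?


W = 1/(μ−λ) = 1/(67.39 − 18.12) = 1/49.27 = 0.02030 hr

Final: 0.02030 hr


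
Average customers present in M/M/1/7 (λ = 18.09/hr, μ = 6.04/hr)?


ρ = 18.09/6.04 = 2.9950
L = ρ[1 − (K+1)ρ^K + Kρ^(K+1)] / [(1−ρ)(1−ρ^(K+1))]
Numerator: 2.9950·(1 − 8·2161.779518 + 7·6474.601237) = 83947.700809
Denominator: (-1.9950)·(-6473.601237) = 12915.048826
L = 83947.700809/12915.048826 = 6.5000

Final: 6.5000


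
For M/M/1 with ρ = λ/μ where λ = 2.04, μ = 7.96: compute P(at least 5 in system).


ρ = 2.04/7.96 = 0.2563
P(N ≥ n) = ρ^n = 0.2563^5 = 0.001106

Final: 0.001106


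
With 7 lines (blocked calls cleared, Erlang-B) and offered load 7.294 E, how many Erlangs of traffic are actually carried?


B(7,7.294) = 0.266868 (Erlang-B)
Carried load = a(1 − B) = 7.294·(1 − 0.266868) = 7.294·0.733132 = 5.3475 E

Final: 5.3475 Erlangs


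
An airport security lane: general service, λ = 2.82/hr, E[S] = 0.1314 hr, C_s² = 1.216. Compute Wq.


ρ = λ·E[S] = 2.82·0.1314 = 0.3705
E[S²] = E[S]²(1+C_s²) = 0.1314²·(1+1.216) = 0.038261
Wq = λ·E[S²]/(2(1−ρ)) = 2.82·0.038261/(2·0.6295) = 0.08571 hr

Final: 0.08571 hr


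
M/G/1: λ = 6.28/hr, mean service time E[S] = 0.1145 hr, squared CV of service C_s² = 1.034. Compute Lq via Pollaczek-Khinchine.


ρ = λ·E[S] = 6.28·0.1145 = 0.7191
Lq = ρ²(1+C_s²)/(2(1−ρ)) = 0.5170·(1+1.034)/(2·0.2809)
= 0.5170·2.0340/0.5619 = 1.87171

Final: 1.87171


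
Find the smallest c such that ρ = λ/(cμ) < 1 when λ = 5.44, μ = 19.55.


Stability requires cμ > λ ⇔ c > λ/μ.
λ/μ = 5.44/19.55 = 0.2783
Minimum integer c = ⌊0.2783⌋ + 1 = 1
Check: 1·19.55 = 19.55 > 5.44, while 0·19.55 = 0.00 ≤ 5.44

Final: 1 servers


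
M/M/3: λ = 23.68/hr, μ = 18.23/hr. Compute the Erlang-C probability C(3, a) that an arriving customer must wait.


a = λ/μ = 1.2990; ρ = a/3 = 0.4330
P₀ = 0.264073 (from M/M/c formula)
C(c,a) = [a^c/(c!(1−ρ))]·P₀ = [2.19172/(6·0.5670)]·0.264073
= 0.64423·0.264073 = 0.170123

Final: 0.170123


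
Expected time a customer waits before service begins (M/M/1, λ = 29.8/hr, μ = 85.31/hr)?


ρ = 29.8/85.31 = 0.3493
Wq = ρ/(μ−λ) = 0.3493/(85.31 − 29.8) = 0.3493/55.51 = 0.006293 hr

Final: 0.006293 hr


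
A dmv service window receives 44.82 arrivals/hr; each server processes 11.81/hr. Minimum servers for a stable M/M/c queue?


Stability requires cμ > λ ⇔ c > λ/μ.
λ/μ = 44.82/11.81 = 3.7951
Minimum integer c = ⌊3.7951⌋ + 1 = 4
Check: 4·11.81 = 47.24 > 44.82, while 3·11.81 = 35.43 ≤ 44.82

Final: 4 servers


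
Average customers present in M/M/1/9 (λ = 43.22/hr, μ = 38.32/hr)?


ρ = 43.22/38.32 = 1.1279
L = ρ[1 − (K+1)ρ^K + Kρ^(K+1)] / [(1−ρ)(1−ρ^(K+1))]
Numerator: 1.1279·(1 − 10·2.953475 + 9·3.331138) = 1.630323
Denominator: (-0.1279)·(-2.331138) = 0.298084
L = 1.630323/0.298084 = 5.4693

Final: 5.4693


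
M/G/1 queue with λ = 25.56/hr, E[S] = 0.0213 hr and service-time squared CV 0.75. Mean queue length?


ρ = λ·E[S] = 25.56·0.0213 = 0.5444
Lq = ρ²(1+C_s²)/(2(1−ρ)) = 0.2964·(1+0.75)/(2·0.4556)
= 0.2964·1.7500/0.9111 = 0.56929

Final: 0.56929


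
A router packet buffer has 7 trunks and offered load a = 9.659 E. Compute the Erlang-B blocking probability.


B(c,a) = (a^c/c!) / Σ_{k=0}^{c} a^k/k!
a^7/7! = 1556.304689
Σ terms (k=0..7): 1.00000 + 9.65900 + 46.64814 + 150.19146 + 362.67484 + 700.61525 + 1127.87378 + 1556.30469 = 3954.967153
B = 1556.304689/3954.967153 = 0.393506

Final: 0.393506


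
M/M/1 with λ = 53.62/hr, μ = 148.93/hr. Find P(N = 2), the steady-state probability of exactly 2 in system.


ρ = 53.62/148.93 = 0.3600
P_n = (1−ρ)·ρ^n = (1 − 0.3600)·0.3600^2 = 0.6400·0.129625 = 0.082956

Final: 0.082956


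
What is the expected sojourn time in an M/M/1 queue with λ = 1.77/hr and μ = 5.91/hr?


W = 1/(μ−λ) = 1/(5.91 − 1.77) = 1/4.14 = 0.2415 hr

Final: 0.2415 hr


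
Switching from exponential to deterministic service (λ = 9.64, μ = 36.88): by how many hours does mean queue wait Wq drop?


ρ = 9.64/36.88 = 0.2614
Wq(M/M/1) = ρ/(μ−λ) = 0.2614/27.24 = 0.009596 hr
Wq(M/D/1) = ρ/(2(μ−λ)) = 0.004798 hr
Savings = 0.009596 − 0.004798 = 0.004798 hr

Final: 0.004798 hr


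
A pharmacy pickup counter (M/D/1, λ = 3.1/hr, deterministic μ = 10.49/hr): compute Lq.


ρ = 3.1/10.49 = 0.2955
M/D/1: Lq = ρ²/(2(1−ρ)) = 0.08733/(2·0.7045) = 0.06198

Final: 0.06198


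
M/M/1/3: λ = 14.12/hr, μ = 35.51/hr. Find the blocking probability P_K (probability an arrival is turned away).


ρ = λ/μ = 14.12/35.51 = 0.3976
P_K = (1−ρ)ρ^K/(1−ρ^(K+1)) = (0.6024·0.062871)/(1 − 0.025000)
= 0.037871/0.975000 = 0.038843

Final: 0.038843


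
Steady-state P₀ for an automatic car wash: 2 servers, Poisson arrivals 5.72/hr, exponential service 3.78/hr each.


a = λ/μ = 5.72/3.78 = 1.5132; ρ = a/c = 0.7566
Σ_{k=0}^{1} a^k/k! (terms k=0..1) = 1.00000 + 1.51323 = 2.51323
Tail: a^2/(2!(1−ρ)) = 2.28986/(2·0.2434) = 4.70416
P₀ = 1/(2.51323 + 4.70416) = 1/7.21739 = 0.138554

Final: 0.138554


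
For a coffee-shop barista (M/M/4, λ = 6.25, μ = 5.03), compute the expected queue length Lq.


a = λ/μ = 1.2425; ρ = a/4 = 0.3106
P₀ = 0.287496
Lq = P₀·a^c·ρ / (c!·(1−ρ)²) = 0.287496·2.38368·0.3106/(24·0.47522)
= 0.01866

Final: 0.01866


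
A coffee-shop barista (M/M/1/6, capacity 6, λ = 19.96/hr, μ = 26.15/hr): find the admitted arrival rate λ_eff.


ρ = 0.7633; P_K = (1−ρ)ρ^6/(1−ρ^7) = 0.055134
λ_eff = λ(1 − P_K) = 19.96·(1 − 0.055134) = 19.96·0.944866 = 18.8595 /hr

Final: 18.8595 /hr


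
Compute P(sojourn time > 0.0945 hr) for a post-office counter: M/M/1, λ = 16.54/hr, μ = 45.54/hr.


W ~ Exponential(μ−λ) for M/M/1.
μ − λ = 45.54 − 16.54 = 29.0000
P(W > t) = e^{−(μ−λ)t} = e^{−2.7405} = 0.064538

Final: 0.064538


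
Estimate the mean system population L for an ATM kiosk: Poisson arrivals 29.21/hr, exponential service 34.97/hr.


ρ = λ/μ = 29.21/34.97 = 0.8353
L = ρ/(1−ρ) = 0.8353/(1 − 0.8353) = 0.8353/0.1647 = 5.0712

Final: 5.0712


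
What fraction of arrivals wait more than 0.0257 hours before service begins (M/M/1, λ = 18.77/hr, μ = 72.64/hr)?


ρ = 18.77/72.64 = 0.2584
P(Wq > t) = ρ·e^{−(μ−λ)t} = 0.2584·e^{−1.3845}
= 0.2584·0.250459 = 0.064718

Final: 0.064718


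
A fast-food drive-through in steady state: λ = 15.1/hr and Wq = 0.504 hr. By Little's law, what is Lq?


Lq = λWq = 15.1·0.504 = 7.6104

Final: 7.6104


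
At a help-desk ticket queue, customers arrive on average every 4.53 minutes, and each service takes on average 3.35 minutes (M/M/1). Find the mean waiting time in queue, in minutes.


λ = 60/4.53 = 13.2450 /hr
μ = 60/3.35 = 17.9104 /hr
ρ = λ/μ = 13.2450/17.9104 = 0.7395
Wq = ρ/(μ−λ) = 0.7395/(17.9104−13.2450) = 0.15851 hr
In minutes: 0.15851·60 = 9.511 min

Final: 9.511 min


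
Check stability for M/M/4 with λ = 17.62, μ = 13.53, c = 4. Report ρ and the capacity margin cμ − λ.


Total capacity cμ = 4·13.53 = 54.12/hr
ρ = λ/(cμ) = 17.62/54.12 = 0.3256
Stable ⇔ ρ < 1: YES
Spare capacity = cμ − λ = 54.12 − 17.62 = 36.50/hr

Final: ρ = 0.3256; stable; margin = 36.50/hr


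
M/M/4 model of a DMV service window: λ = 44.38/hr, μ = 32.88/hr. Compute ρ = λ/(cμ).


ρ = λ/(cμ) = 44.38/(4·32.88) = 44.38/131.52 = 0.3374

Final: 0.3374


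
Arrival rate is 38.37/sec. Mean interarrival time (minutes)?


Mean interarrival time = 1/λ = 1/38.37 second = 0.02606 second
In minutes: 0.02606 × 0.0166667 = 0.0004344 min

Final: 0.0004344 min


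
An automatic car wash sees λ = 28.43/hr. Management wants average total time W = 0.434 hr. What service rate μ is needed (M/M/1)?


W = 1/(μ−λ) ⇒ μ − λ = 1/W = 1/0.434 = 2.3041
μ = λ + 1/W = 28.43 + 2.3041 = 30.7341 per hr

Final: 30.7341 /hr


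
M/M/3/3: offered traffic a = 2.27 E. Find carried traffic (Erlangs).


B(3,2.27) = 0.250067 (Erlang-B)
Carried load = a(1 − B) = 2.27·(1 − 0.250067) = 2.27·0.749933 = 1.7023 E

Final: 1.7023 Erlangs


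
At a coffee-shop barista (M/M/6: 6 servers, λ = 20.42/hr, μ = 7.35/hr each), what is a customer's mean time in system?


a = 2.7782; ρ = 0.4630; P₀ = 0.061491
Lq = P₀·a^c·ρ/(c!(1−ρ)²) = 0.06307
Wq = Lq/λ = 0.06307/20.42 = 0.003089 hr
W = Wq + 1/μ = 0.003089 + 0.13605 = 0.13914 hr

Final: 0.13914 hr


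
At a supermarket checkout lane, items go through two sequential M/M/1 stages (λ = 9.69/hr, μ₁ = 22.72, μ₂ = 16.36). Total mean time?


Each node sees arrival rate λ = 9.69/hr (tandem ⇒ throughput preserved).
W₁ = 1/(μ₁−λ) = 1/(22.72−9.69) = 0.07675 hr
W₂ = 1/(μ₂−λ) = 1/(16.36−9.69) = 0.14993 hr
W_total = W₁ + W₂ = 0.07675 + 0.14993 = 0.22667 hr

Final: 0.22667 hr


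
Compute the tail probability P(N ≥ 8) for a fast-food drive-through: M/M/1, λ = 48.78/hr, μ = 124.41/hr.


ρ = 48.78/124.41 = 0.3921
P(N ≥ n) = ρ^n = 0.3921^8 = 0.0005586

Final: 0.0005586


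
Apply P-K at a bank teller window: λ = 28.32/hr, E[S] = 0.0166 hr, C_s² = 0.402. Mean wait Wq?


ρ = λ·E[S] = 28.32·0.0166 = 0.4701
E[S²] = E[S]²(1+C_s²) = 0.0166²·(1+0.402) = 0.0003863
Wq = λ·E[S²]/(2(1−ρ)) = 28.32·0.0003863/(2·0.5299) = 0.01032 hr

Final: 0.01032 hr


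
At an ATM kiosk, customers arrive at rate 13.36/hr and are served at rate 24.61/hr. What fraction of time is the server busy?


ρ = λ/μ = 13.36/24.61 = 0.5429

Final: 0.5429


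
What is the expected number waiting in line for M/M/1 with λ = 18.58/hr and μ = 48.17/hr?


ρ = 18.58/48.17 = 0.3857
Lq = ρ²/(1−ρ) = 0.1488/0.6143 = 0.2422

Final: 0.2422


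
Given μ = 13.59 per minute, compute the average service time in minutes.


Mean service time = 1/μ = 1/13.59 minute = 0.07358 minute
In minutes: 0.07358 × 1 = 0.07358 min

Final: 0.07358 min


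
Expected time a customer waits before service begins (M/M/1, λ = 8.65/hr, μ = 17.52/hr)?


ρ = 8.65/17.52 = 0.4937
Wq = ρ/(μ−λ) = 0.4937/(17.52 − 8.65) = 0.4937/8.87 = 0.05566 hr

Final: 0.05566 hr


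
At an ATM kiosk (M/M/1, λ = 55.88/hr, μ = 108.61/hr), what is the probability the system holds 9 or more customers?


ρ = 55.88/108.61 = 0.5145
P(N ≥ n) = ρ^n = 0.5145^9 = 0.002526

Final: 0.002526


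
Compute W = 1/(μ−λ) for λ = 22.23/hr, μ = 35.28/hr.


W = 1/(μ−λ) = 1/(35.28 − 22.23) = 1/13.05 = 0.07663 hr

Final: 0.07663 hr


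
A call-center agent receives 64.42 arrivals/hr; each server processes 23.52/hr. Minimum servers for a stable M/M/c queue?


Stability requires cμ > λ ⇔ c > λ/μ.
λ/μ = 64.42/23.52 = 2.7389
Minimum integer c = ⌊2.7389⌋ + 1 = 3
Check: 3·23.52 = 70.56 > 64.42, while 2·23.52 = 47.04 ≤ 64.42

Final: 3 servers


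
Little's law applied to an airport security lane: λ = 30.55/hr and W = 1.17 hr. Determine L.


L = λW = 30.55·1.17 = 35.7435

Final: 35.7435


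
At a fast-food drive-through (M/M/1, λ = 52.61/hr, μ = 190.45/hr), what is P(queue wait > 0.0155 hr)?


ρ = 52.61/190.45 = 0.2762
P(Wq > t) = ρ·e^{−(μ−λ)t} = 0.2762·e^{−2.1365}
= 0.2762·0.118065 = 0.032614

Final: 0.032614


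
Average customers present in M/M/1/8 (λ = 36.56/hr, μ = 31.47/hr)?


ρ = 36.56/31.47 = 1.1617
L = ρ[1 − (K+1)ρ^K + Kρ^(K+1)] / [(1−ρ)(1−ρ^(K+1))]
Numerator: 1.1617·(1 − 9·3.317994 + 8·3.854650) = 2.294742
Denominator: (-0.1617)·(-2.854650) = 0.461715
L = 2.294742/0.461715 = 4.9700

Final: 4.9700


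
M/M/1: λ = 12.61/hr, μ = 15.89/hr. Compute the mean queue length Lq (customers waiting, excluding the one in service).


ρ = 12.61/15.89 = 0.7936
Lq = ρ²/(1−ρ) = 0.6298/0.2064 = 3.0509

Final: 3.0509


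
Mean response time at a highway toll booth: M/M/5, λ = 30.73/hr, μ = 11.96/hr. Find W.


a = 2.5694; ρ = 0.5139; P₀ = 0.074443
Lq = P₀·a^c·ρ/(c!(1−ρ)²) = 0.15107
Wq = Lq/λ = 0.15107/30.73 = 0.004916 hr
W = Wq + 1/μ = 0.004916 + 0.08361 = 0.08853 hr

Final: 0.08853 hr


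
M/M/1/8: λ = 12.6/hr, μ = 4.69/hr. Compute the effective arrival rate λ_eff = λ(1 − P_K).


ρ = 2.6866; P_K = (1−ρ)ρ^8/(1−ρ^9) = 0.627864
λ_eff = λ(1 − P_K) = 12.6·(1 − 0.627864) = 12.6·0.372136 = 4.6889 /hr

Final: 4.6889 /hr


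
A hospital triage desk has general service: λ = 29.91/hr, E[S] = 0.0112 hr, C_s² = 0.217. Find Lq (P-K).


ρ = λ·E[S] = 29.91·0.0112 = 0.3350
Lq = ρ²(1+C_s²)/(2(1−ρ)) = 0.1122·(1+0.217)/(2·0.6650)
= 0.1122·1.2170/1.3300 = 0.10268

Final: 0.10268


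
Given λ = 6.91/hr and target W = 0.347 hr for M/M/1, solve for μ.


W = 1/(μ−λ) ⇒ μ − λ = 1/W = 1/0.347 = 2.8818
μ = λ + 1/W = 6.91 + 2.8818 = 9.7918 per hr

Final: 9.7918 /hr


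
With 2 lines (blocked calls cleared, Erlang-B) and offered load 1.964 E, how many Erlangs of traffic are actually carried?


B(2,1.964) = 0.394193 (Erlang-B)
Carried load = a(1 − B) = 1.964·(1 − 0.394193) = 1.964·0.605807 = 1.1898 E

Final: 1.1898 Erlangs


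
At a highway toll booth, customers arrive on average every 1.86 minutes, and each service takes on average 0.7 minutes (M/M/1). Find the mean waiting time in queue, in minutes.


λ = 60/1.86 = 32.2581 /hr
μ = 60/0.7 = 85.7143 /hr
ρ = λ/μ = 32.2581/85.7143 = 0.3763
Wq = ρ/(μ−λ) = 0.3763/(85.7143−32.2581) = 0.007040 hr
In minutes: 0.007040·60 = 0.4224 min

Final: 0.4224 min


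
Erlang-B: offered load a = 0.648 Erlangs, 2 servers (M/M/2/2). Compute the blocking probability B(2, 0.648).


B(c,a) = (a^c/c!) / Σ_{k=0}^{c} a^k/k!
a^2/2! = 0.209952
Σ terms (k=0..2): 1.00000 + 0.64800 + 0.20995 = 1.857952
B = 0.209952/1.857952 = 0.113002

Final: 0.113002


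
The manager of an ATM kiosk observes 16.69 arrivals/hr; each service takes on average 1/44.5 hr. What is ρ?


ρ = λ/μ = 16.69/44.5 = 0.3751

Final: 0.3751


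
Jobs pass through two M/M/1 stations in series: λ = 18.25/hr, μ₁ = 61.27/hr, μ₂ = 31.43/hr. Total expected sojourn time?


Each node sees arrival rate λ = 18.25/hr (tandem ⇒ throughput preserved).
W₁ = 1/(μ₁−λ) = 1/(61.27−18.25) = 0.02325 hr
W₂ = 1/(μ₂−λ) = 1/(31.43−18.25) = 0.07587 hr
W_total = W₁ + W₂ = 0.02325 + 0.07587 = 0.09912 hr

Final: 0.09912 hr


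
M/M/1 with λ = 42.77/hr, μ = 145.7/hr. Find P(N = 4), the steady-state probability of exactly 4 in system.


ρ = 42.77/145.7 = 0.2935
P_n = (1−ρ)·ρ^n = (1 − 0.2935)·0.2935^4 = 0.7065·0.007425 = 0.005246

Final: 0.005246


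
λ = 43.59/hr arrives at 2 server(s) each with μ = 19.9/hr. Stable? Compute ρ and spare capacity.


Total capacity cμ = 2·19.9 = 39.80/hr
ρ = λ/(cμ) = 43.59/39.80 = 1.0952
Stable ⇔ ρ < 1: NO
Spare capacity = cμ − λ = 39.80 − 43.59 = -3.79/hr

Final: ρ = 1.0952; unstable; margin = -3.79/hr


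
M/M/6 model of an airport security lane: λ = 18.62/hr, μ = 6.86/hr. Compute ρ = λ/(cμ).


ρ = λ/(cμ) = 18.62/(6·6.86) = 18.62/41.16 = 0.4524

Final: 0.4524


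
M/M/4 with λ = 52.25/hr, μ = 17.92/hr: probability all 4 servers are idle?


a = λ/μ = 52.25/17.92 = 2.9157; ρ = a/c = 0.7289
Σ_{k=0}^{3} a^k/k! (terms k=0..3) = 1.00000 + 2.91574 + 4.25076 + 4.13137 = 12.29786
Tail: a^4/(4!(1−ρ)) = 72.27584/(24·0.2711) = 11.10982
P₀ = 1/(12.29786 + 11.10982) = 1/23.40768 = 0.042721

Final: 0.042721


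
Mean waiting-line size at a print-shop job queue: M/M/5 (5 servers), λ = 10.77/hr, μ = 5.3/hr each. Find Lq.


a = λ/μ = 2.0321; ρ = a/5 = 0.4064
P₀ = 0.130002
Lq = P₀·a^c·ρ / (c!·(1−ρ)²) = 0.130002·34.64968·0.4064/(120·0.35234)
= 0.04330

Final: 0.04330


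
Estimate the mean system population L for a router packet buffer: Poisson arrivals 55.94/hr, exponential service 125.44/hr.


ρ = λ/μ = 55.94/125.44 = 0.4460
L = ρ/(1−ρ) = 0.4460/(1 − 0.4460) = 0.4460/0.5540 = 0.8049

Final: 0.8049


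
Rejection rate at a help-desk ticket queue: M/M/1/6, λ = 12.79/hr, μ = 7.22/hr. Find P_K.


ρ = λ/μ = 12.79/7.22 = 1.7715
P_K = (1−ρ)ρ^K/(1−ρ^(K+1)) = (-0.7715·30.902960)/(1 − 54.743609)
= -23.840649/-53.743609 = 0.443600

Final: 0.443600


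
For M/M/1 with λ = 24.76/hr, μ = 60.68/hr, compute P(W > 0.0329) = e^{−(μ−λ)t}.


W ~ Exponential(μ−λ) for M/M/1.
μ − λ = 60.68 − 24.76 = 35.9200
P(W > t) = e^{−(μ−λ)t} = e^{−1.1818} = 0.306736

Final: 0.306736


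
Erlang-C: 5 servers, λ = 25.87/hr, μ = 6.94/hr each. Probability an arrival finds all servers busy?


a = λ/μ = 3.7277; ρ = a/5 = 0.7455
P₀ = 0.019259 (from M/M/c formula)
C(c,a) = [a^c/(c!(1−ρ))]·P₀ = [719.75517/(120·0.2545)]·0.019259
= 23.57069·0.019259 = 0.453944

Final: 0.453944


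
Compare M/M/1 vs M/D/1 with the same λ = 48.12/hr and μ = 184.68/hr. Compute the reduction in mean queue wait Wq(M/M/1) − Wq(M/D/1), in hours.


ρ = 48.12/184.68 = 0.2606
Wq(M/M/1) = ρ/(μ−λ) = 0.2606/136.56 = 0.001908 hr
Wq(M/D/1) = ρ/(2(μ−λ)) = 0.0009540 hr
Savings = 0.001908 − 0.0009540 = 0.0009540 hr

Final: 0.0009540 hr


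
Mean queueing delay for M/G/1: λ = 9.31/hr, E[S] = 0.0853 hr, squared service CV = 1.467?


ρ = λ·E[S] = 9.31·0.0853 = 0.7941
E[S²] = E[S]²(1+C_s²) = 0.0853²·(1+1.467) = 0.017950
Wq = λ·E[S²]/(2(1−ρ)) = 9.31·0.017950/(2·0.2059) = 0.40590 hr

Final: 0.40590 hr


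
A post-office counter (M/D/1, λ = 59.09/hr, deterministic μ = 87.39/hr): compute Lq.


ρ = 59.09/87.39 = 0.6762
M/D/1: Lq = ρ²/(2(1−ρ)) = 0.4572/(2·0.3238) = 0.70591

Final: 0.70591


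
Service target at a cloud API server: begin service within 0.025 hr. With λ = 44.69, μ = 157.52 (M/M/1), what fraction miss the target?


ρ = 44.69/157.52 = 0.2837
P(Wq > t) = ρ·e^{−(μ−λ)t} = 0.2837·e^{−2.8208}
= 0.2837·0.059561 = 0.016898

Final: 0.016898


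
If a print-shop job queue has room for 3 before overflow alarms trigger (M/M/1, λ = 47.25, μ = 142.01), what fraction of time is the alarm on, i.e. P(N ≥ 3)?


ρ = 47.25/142.01 = 0.3327
P(N ≥ n) = ρ^n = 0.3327^3 = 0.036834

Final: 0.036834


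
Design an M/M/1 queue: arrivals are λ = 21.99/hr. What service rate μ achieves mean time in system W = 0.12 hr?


W = 1/(μ−λ) ⇒ μ − λ = 1/W = 1/0.12 = 8.3333
μ = λ + 1/W = 21.99 + 8.3333 = 30.3233 per hr

Final: 30.3233 /hr


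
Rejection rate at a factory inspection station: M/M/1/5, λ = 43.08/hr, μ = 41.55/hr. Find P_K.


ρ = λ/μ = 43.08/41.55 = 1.0368
P_K = (1−ρ)ρ^K/(1−ρ^(K+1)) = (-0.03682·1.198183)/(1 − 1.242304)
= -0.044121/-0.242304 = 0.182089

Final: 0.182089


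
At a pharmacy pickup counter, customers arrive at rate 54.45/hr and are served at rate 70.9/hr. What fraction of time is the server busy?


ρ = λ/μ = 54.45/70.9 = 0.7680

Final: 0.7680


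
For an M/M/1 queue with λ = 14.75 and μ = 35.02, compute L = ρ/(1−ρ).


ρ = λ/μ = 14.75/35.02 = 0.4212
L = ρ/(1−ρ) = 0.4212/(1 − 0.4212) = 0.4212/0.5788 = 0.7277

Final: 0.7277


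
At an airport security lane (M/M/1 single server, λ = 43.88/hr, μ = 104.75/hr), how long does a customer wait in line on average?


ρ = 43.88/104.75 = 0.4189
Wq = ρ/(μ−λ) = 0.4189/(104.75 − 43.88) = 0.4189/60.87 = 0.006882 hr

Final: 0.006882 hr


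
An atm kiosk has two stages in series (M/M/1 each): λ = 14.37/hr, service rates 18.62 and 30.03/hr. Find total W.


Each node sees arrival rate λ = 14.37/hr (tandem ⇒ throughput preserved).
W₁ = 1/(μ₁−λ) = 1/(18.62−14.37) = 0.23529 hr
W₂ = 1/(μ₂−λ) = 1/(30.03−14.37) = 0.06386 hr
W_total = W₁ + W₂ = 0.23529 + 0.06386 = 0.29915 hr

Final: 0.29915 hr


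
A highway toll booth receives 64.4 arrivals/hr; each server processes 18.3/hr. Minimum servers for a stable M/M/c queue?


Stability requires cμ > λ ⇔ c > λ/μ.
λ/μ = 64.4/18.3 = 3.5191
Minimum integer c = ⌊3.5191⌋ + 1 = 4
Check: 4·18.3 = 73.20 > 64.4, while 3·18.3 = 54.90 ≤ 64.4

Final: 4 servers


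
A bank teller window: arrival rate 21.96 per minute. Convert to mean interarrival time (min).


Mean interarrival time = 1/λ = 1/21.96 minute = 0.04554 minute
In minutes: 0.04554 × 1 = 0.04554 min

Final: 0.04554 min


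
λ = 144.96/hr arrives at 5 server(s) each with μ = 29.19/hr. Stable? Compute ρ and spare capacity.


Total capacity cμ = 5·29.19 = 145.95/hr
ρ = λ/(cμ) = 144.96/145.95 = 0.9932
Stable ⇔ ρ < 1: YES
Spare capacity = cμ − λ = 145.95 − 144.96 = 0.99/hr

Final: ρ = 0.9932; stable; margin = 0.99/hr


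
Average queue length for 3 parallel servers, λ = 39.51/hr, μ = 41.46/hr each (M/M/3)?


a = λ/μ = 0.9530; ρ = a/3 = 0.3177
P₀ = 0.381909
Lq = P₀·a^c·ρ / (c!·(1−ρ)²) = 0.381909·0.86543·0.3177/(6·0.46559)
= 0.03758

Final: 0.03758


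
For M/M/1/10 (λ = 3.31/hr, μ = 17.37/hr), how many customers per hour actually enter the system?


ρ = 0.1906; P_K = (1−ρ)ρ^10/(1−ρ^11) = 0.00000005111
λ_eff = λ(1 − P_K) = 3.31·(1 − 0.00000005111) = 3.31·1.000000 = 3.3100 /hr

Final: 3.3100 /hr


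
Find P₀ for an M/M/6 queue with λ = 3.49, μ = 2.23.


a = λ/μ = 3.49/2.23 = 1.5650; ρ = a/c = 0.2608
Σ_{k=0}^{5} a^k/k! (terms k=0..5) = 1.00000 + 1.56502 + 1.22465 + 0.63887 + 0.24996 + 0.07824 = 4.75674
Tail: a^6/(6!(1−ρ)) = 14.69344/(720·0.7392) = 0.02761
P₀ = 1/(4.75674 + 0.02761) = 1/4.78434 = 0.209015

Final: 0.209015


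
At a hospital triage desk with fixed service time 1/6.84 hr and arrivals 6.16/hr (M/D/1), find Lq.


ρ = 6.16/6.84 = 0.9006
M/D/1: Lq = ρ²/(2(1−ρ)) = 0.8111/(2·0.09942) = 4.07912

Final: 4.07912


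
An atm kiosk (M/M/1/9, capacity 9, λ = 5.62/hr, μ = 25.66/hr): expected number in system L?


ρ = 5.62/25.66 = 0.2190
L = ρ[1 − (K+1)ρ^K + Kρ^(K+1)] / [(1−ρ)(1−ρ^(K+1))]
Numerator: 0.2190·(1 − 10·0.000001160 + 9·0.0000002540) = 0.219016
Denominator: (0.7810)·(1.000000) = 0.780982
L = 0.219016/0.780982 = 0.2804

Final: 0.2804


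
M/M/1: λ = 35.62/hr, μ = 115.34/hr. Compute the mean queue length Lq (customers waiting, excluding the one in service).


ρ = 35.62/115.34 = 0.3088
Lq = ρ²/(1−ρ) = 0.09537/0.6912 = 0.1380

Final: 0.1380


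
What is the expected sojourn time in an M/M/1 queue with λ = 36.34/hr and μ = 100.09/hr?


W = 1/(μ−λ) = 1/(100.09 − 36.34) = 1/63.75 = 0.01569 hr

Final: 0.01569 hr


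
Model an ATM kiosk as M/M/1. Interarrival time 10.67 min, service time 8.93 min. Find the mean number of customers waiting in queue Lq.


λ = 60/10.67 = 5.6232 /hr
μ = 60/8.93 = 6.7189 /hr
ρ = λ/μ = 5.6232/6.7189 = 0.8369
Lq = ρ²/(1−ρ) = 0.7004/0.1631 = 4.2953

Final: 4.2953


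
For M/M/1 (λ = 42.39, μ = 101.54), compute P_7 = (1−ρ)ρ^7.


ρ = 42.39/101.54 = 0.4175
P_n = (1−ρ)·ρ^n = (1 − 0.4175)·0.4175^7 = 0.5825·0.002210 = 0.001287

Final: 0.001287


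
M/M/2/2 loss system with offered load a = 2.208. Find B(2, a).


B(c,a) = (a^c/c!) / Σ_{k=0}^{c} a^k/k!
a^2/2! = 2.437632
Σ terms (k=0..2): 1.00000 + 2.20800 + 2.43763 = 5.645632
B = 2.437632/5.645632 = 0.431773

Final: 0.431773


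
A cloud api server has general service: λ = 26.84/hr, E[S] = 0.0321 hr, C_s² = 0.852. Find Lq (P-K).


ρ = λ·E[S] = 26.84·0.0321 = 0.8616
Lq = ρ²(1+C_s²)/(2(1−ρ)) = 0.7423·(1+0.852)/(2·0.1384)
= 0.7423·1.8520/0.2769 = 4.96520

Final: 4.96520


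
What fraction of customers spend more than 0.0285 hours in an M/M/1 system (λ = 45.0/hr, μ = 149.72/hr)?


W ~ Exponential(μ−λ) for M/M/1.
μ − λ = 149.72 − 45.0 = 104.7200
P(W > t) = e^{−(μ−λ)t} = e^{−2.9845} = 0.050564

Final: 0.050564


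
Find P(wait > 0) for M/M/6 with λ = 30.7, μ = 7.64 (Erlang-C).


a = λ/μ = 4.0183; ρ = a/6 = 0.6697
P₀ = 0.016339 (from M/M/c formula)
C(c,a) = [a^c/(c!(1−ρ))]·P₀ = [4209.88373/(720·0.3303)]·0.016339
= 17.70339·0.016339 = 0.289256

Final: 0.289256


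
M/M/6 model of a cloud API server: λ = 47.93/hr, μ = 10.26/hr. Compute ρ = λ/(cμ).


ρ = λ/(cμ) = 47.93/(6·10.26) = 47.93/61.56 = 0.7786

Final: 0.7786


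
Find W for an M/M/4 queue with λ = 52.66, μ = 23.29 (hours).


a = 2.2611; ρ = 0.5653; P₀ = 0.097572
Lq = P₀·a^c·ρ/(c!(1−ρ)²) = 0.31781
Wq = Lq/λ = 0.31781/52.66 = 0.006035 hr
W = Wq + 1/μ = 0.006035 + 0.04294 = 0.04897 hr

Final: 0.04897 hr


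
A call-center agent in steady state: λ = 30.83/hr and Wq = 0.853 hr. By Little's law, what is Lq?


Lq = λWq = 30.83·0.853 = 26.2980

Final: 26.2980


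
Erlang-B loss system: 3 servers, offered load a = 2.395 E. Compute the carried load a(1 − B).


B(3,2.395) = 0.267710 (Erlang-B)
Carried load = a(1 − B) = 2.395·(1 − 0.267710) = 2.395·0.732290 = 1.7538 E

Final: 1.7538 Erlangs


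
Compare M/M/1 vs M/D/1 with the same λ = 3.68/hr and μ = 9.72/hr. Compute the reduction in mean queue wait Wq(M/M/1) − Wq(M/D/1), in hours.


ρ = 3.68/9.72 = 0.3786
Wq(M/M/1) = ρ/(μ−λ) = 0.3786/6.04 = 0.06268 hr
Wq(M/D/1) = ρ/(2(μ−λ)) = 0.03134 hr
Savings = 0.06268 − 0.03134 = 0.03134 hr

Final: 0.03134 hr


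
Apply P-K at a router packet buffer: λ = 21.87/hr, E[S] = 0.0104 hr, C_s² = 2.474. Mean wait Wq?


ρ = λ·E[S] = 21.87·0.0104 = 0.2274
E[S²] = E[S]²(1+C_s²) = 0.0104²·(1+2.474) = 0.0003757
Wq = λ·E[S²]/(2(1−ρ)) = 21.87·0.0003757/(2·0.7726) = 0.005318 hr

Final: 0.005318 hr


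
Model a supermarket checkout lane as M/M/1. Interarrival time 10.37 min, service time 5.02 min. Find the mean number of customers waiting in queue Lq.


λ = 60/10.37 = 5.7859 /hr
μ = 60/5.02 = 11.9522 /hr
ρ = λ/μ = 5.7859/11.9522 = 0.4841
Lq = ρ²/(1−ρ) = 0.2343/0.5159 = 0.4542

Final: 0.4542


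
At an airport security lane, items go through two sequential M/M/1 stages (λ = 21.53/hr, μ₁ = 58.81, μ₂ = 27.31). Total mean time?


Each node sees arrival rate λ = 21.53/hr (tandem ⇒ throughput preserved).
W₁ = 1/(μ₁−λ) = 1/(58.81−21.53) = 0.02682 hr
W₂ = 1/(μ₂−λ) = 1/(27.31−21.53) = 0.17301 hr
W_total = W₁ + W₂ = 0.02682 + 0.17301 = 0.19983 hr

Final: 0.19983 hr


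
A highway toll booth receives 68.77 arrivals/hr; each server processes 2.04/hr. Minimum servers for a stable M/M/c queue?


Stability requires cμ > λ ⇔ c > λ/μ.
λ/μ = 68.77/2.04 = 33.7108
Minimum integer c = ⌊33.7108⌋ + 1 = 34
Check: 34·2.04 = 69.36 > 68.77, while 33·2.04 = 67.32 ≤ 68.77

Final: 34 servers


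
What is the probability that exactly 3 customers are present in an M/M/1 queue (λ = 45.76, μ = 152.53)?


ρ = 45.76/152.53 = 0.3000
P_n = (1−ρ)·ρ^n = (1 − 0.3000)·0.3000^3 = 0.7000·0.027002 = 0.018901

Final: 0.018901


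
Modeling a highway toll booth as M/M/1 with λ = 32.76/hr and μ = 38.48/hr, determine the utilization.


ρ = λ/μ = 32.76/38.48 = 0.8514

Final: 0.8514


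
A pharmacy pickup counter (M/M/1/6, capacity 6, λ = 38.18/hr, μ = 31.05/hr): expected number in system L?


ρ = 38.18/31.05 = 1.2296
L = ρ[1 − (K+1)ρ^K + Kρ^(K+1)] / [(1−ρ)(1−ρ^(K+1))]
Numerator: 1.2296·(1 − 7·3.456574 + 6·4.250306) = 2.835301
Denominator: (-0.2296)·(-3.250306) = 0.746367
L = 2.835301/0.746367 = 3.7988

Final: 3.7988


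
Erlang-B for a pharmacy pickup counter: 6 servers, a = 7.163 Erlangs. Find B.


B(c,a) = (a^c/c!) / Σ_{k=0}^{c} a^k/k!
a^6/6! = 187.601890
Σ terms (k=0..6): 1.00000 + 7.16300 + 25.65428 + 61.25388 + 109.69039 + 157.14245 + 187.60189 = 549.505887
B = 187.601890/549.505887 = 0.341401

Final: 0.341401


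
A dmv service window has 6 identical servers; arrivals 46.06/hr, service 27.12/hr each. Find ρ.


ρ = λ/(cμ) = 46.06/(6·27.12) = 46.06/162.72 = 0.2831

Final: 0.2831


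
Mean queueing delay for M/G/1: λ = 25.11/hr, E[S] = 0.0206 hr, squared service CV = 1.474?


ρ = λ·E[S] = 25.11·0.0206 = 0.5173
E[S²] = E[S]²(1+C_s²) = 0.0206²·(1+1.474) = 0.001050
Wq = λ·E[S²]/(2(1−ρ)) = 25.11·0.001050/(2·0.4827) = 0.02731 hr

Final: 0.02731 hr


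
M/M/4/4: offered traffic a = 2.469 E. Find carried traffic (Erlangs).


B(4,2.469) = 0.146434 (Erlang-B)
Carried load = a(1 − B) = 2.469·(1 − 0.146434) = 2.469·0.853566 = 2.1075 E

Final: 2.1075 Erlangs


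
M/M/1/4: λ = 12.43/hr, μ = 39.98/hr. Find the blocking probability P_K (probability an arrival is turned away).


ρ = λ/μ = 12.43/39.98 = 0.3109
P_K = (1−ρ)ρ^K/(1−ρ^(K+1)) = (0.6891·0.009344)/(1 − 0.002905)
= 0.006439/0.997095 = 0.006457

Final: 0.006457


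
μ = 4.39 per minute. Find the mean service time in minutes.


Mean service time = 1/μ = 1/4.39 minute = 0.22779 minute
In minutes: 0.22779 × 1 = 0.2278 min

Final: 0.2278 min


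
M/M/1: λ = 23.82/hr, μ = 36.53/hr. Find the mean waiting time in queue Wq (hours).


ρ = 23.82/36.53 = 0.6521
Wq = ρ/(μ−λ) = 0.6521/(36.53 − 23.82) = 0.6521/12.71 = 0.05130 hr

Final: 0.05130 hr


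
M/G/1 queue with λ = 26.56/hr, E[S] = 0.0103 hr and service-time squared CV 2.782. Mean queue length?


ρ = λ·E[S] = 26.56·0.0103 = 0.2736
Lq = ρ²(1+C_s²)/(2(1−ρ)) = 0.07484·(1+2.782)/(2·0.7264)
= 0.07484·3.7820/1.4529 = 0.19482

Final: 0.19482


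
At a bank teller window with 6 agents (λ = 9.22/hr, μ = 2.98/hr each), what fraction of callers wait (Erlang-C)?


a = λ/μ = 3.0940; ρ = a/6 = 0.5157
P₀ = 0.044420 (from M/M/c formula)
C(c,a) = [a^c/(c!(1−ρ))]·P₀ = [877.17843/(720·0.4843)]·0.044420
= 2.51539·0.044420 = 0.111733

Final: 0.111733


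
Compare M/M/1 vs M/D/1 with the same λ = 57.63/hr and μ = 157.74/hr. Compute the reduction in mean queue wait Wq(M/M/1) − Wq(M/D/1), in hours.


ρ = 57.63/157.74 = 0.3653
Wq(M/M/1) = ρ/(μ−λ) = 0.3653/100.11 = 0.003649 hr
Wq(M/D/1) = ρ/(2(μ−λ)) = 0.001825 hr
Savings = 0.003649 − 0.001825 = 0.001825 hr

Final: 0.001825 hr


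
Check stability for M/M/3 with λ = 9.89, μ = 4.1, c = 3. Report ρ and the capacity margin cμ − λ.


Total capacity cμ = 3·4.1 = 12.30/hr
ρ = λ/(cμ) = 9.89/12.30 = 0.8041
Stable ⇔ ρ < 1: YES
Spare capacity = cμ − λ = 12.30 − 9.89 = 2.41/hr

Final: ρ = 0.8041; stable; margin = 2.41/hr


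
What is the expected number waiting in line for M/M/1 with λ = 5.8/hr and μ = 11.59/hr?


ρ = 5.8/11.59 = 0.5004
Lq = ρ²/(1−ρ) = 0.2504/0.4996 = 0.5013

Final: 0.5013


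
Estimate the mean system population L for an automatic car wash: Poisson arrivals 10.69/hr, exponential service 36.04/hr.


ρ = λ/μ = 10.69/36.04 = 0.2966
L = ρ/(1−ρ) = 0.2966/(1 − 0.2966) = 0.2966/0.7034 = 0.4217

Final: 0.4217


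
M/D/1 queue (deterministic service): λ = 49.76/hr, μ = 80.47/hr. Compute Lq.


ρ = 49.76/80.47 = 0.6184
M/D/1: Lq = ρ²/(2(1−ρ)) = 0.3824/(2·0.3816) = 0.50098

Final: 0.50098


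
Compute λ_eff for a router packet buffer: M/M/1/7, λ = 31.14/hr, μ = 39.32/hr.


ρ = 0.7920; P_K = (1−ρ)ρ^7/(1−ρ^8) = 0.048094
λ_eff = λ(1 − P_K) = 31.14·(1 − 0.048094) = 31.14·0.951906 = 29.6423 /hr

Final: 29.6423 /hr


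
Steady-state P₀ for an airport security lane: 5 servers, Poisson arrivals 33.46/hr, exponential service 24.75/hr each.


a = λ/μ = 33.46/24.75 = 1.3519; ρ = a/c = 0.2704
Σ_{k=0}^{4} a^k/k! (terms k=0..4) = 1.00000 + 1.35192 + 0.91384 + 0.41181 + 0.13918 = 3.81676
Tail: a^5/(5!(1−ρ)) = 4.51600/(120·0.7296) = 0.05158
P₀ = 1/(3.81676 + 0.05158) = 1/3.86834 = 0.258509

Final: 0.258509


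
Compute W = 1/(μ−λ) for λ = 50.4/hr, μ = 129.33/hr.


W = 1/(μ−λ) = 1/(129.33 − 50.4) = 1/78.93 = 0.01267 hr

Final: 0.01267 hr


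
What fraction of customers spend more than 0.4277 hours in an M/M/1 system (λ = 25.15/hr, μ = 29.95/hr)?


W ~ Exponential(μ−λ) for M/M/1.
μ − λ = 29.95 − 25.15 = 4.8000
P(W > t) = e^{−(μ−λ)t} = e^{−2.0530} = 0.128354

Final: 0.128354


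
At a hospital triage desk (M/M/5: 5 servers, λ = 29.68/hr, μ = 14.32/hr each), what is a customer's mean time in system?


a = 2.0726; ρ = 0.4145; P₀ = 0.124723
Lq = P₀·a^c·ρ/(c!(1−ρ)²) = 0.04807
Wq = Lq/λ = 0.04807/29.68 = 0.001620 hr
W = Wq + 1/μ = 0.001620 + 0.06983 = 0.07145 hr

Final: 0.07145 hr


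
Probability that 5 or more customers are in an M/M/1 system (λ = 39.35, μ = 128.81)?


ρ = 39.35/128.81 = 0.3055
P(N ≥ n) = ρ^n = 0.3055^5 = 0.002661

Final: 0.002661


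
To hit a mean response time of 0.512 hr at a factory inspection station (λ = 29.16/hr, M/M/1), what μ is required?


W = 1/(μ−λ) ⇒ μ − λ = 1/W = 1/0.512 = 1.9531
μ = λ + 1/W = 29.16 + 1.9531 = 31.1131 per hr

Final: 31.1131 /hr


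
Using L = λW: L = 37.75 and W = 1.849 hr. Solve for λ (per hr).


λ = L/W = 37.75/1.849 = 20.4164 /hr

Final: 20.4164 /hr


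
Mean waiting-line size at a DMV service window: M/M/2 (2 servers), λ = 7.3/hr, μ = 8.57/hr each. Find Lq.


a = λ/μ = 0.8518; ρ = a/2 = 0.4259
P₀ = 0.402619
Lq = P₀·a^c·ρ / (c!·(1−ρ)²) = 0.402619·0.72558·0.4259/(2·0.32959)
= 0.18875

Final: 0.18875


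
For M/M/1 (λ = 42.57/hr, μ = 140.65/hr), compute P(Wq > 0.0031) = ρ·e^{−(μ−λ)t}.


ρ = 42.57/140.65 = 0.3027
P(Wq > t) = ρ·e^{−(μ−λ)t} = 0.3027·e^{−0.3040}
= 0.3027·0.737825 = 0.223315

Final: 0.223315


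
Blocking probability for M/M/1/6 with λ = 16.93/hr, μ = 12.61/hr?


ρ = λ/μ = 16.93/12.61 = 1.3426
P_K = (1−ρ)ρ^K/(1−ρ^(K+1)) = (-0.3426·5.856676)/(1 − 7.863087)
= -2.006411/-6.863087 = 0.292348

Final: 0.292348


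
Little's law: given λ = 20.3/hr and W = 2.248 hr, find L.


L = λW = 20.3·2.248 = 45.6344

Final: 45.6344


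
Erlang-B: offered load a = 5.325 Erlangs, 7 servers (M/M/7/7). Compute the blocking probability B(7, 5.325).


B(c,a) = (a^c/c!) / Σ_{k=0}^{c} a^k/k!
a^7/7! = 24.088333
Σ terms (k=0..7): 1.00000 + 5.32500 + 14.17781 + 25.16562 + 33.50173 + 35.67934 + 31.66541 + 24.08833 = 170.603245
B = 24.088333/170.603245 = 0.141195

Final: 0.141195
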